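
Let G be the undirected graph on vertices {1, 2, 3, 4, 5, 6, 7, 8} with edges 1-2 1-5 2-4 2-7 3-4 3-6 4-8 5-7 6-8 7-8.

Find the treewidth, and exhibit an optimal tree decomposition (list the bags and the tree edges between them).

Treewidth 2.
One such decomposition:
Bags: B1 = {1, 2, 5}  B2 = {2, 5, 7}  B3 = {2, 4, 7}  B4 = {4, 7, 8}  B5 = {3, 4, 8}  B6 = {3, 6, 8}
Tree: B1–B2, B2–B3, B3–B4, B4–B5, B5–B6

Each bag holds 3 vertices, so the decomposition has width 2, which upper-bounds the treewidth. Since 1–5–7–2–1 is a cycle in G, G is not acyclic. Forests are exactly the graphs of treewidth ≤ 1, so tw(G) ≥ 2. Combining the bounds, tw(G) = 2.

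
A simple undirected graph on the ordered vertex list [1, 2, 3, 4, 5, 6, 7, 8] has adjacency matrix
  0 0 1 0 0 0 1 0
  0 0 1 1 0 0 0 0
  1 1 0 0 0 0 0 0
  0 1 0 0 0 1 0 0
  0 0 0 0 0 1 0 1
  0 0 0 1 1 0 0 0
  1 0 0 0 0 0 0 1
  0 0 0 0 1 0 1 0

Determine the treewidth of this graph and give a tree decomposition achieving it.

Every bag has size at most 3, so the width is 3 − 1 = 2 and tw(G) ≤ 2. Since 6–4–2–3–1–7–8–5–6 is a cycle in G, G is not acyclic. Forests are exactly the graphs of treewidth ≤ 1, so tw(G) ≥ 2. Hence tw(G) = 2 exactly.

Treewidth 2.
One optimal decomposition is:
Bags: B1 = {2, 4, 6}  B2 = {2, 3, 6}  B3 = {1, 3, 6}  B4 = {1, 6, 7}  B5 = {6, 7, 8}  B6 = {5, 6, 8}
Tree: B1–B2, B2–B3, B3–B4, B4–B5, B5–B6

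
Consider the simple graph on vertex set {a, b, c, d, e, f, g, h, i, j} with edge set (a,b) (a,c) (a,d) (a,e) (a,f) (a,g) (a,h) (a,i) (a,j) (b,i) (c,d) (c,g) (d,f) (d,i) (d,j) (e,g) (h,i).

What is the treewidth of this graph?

2

A width-2 tree decomposition is:
Bags: B1 = {a, d, f}  B2 = {a, d, i}  B3 = {a, h, i}  B4 = {a, c, d}  B5 = {a, b, i}  B6 = {a, c, g}  B7 = {a, d, j}  B8 = {a, e, g}
Tree: B1–B2, B2–B3, B2–B4, B2–B5, B4–B6, B1–B7, B6–B8
The largest bag has 3 vertices, giving width 2; this decomposition certifies tw(G) ≤ 2. Conversely, {a, d, j} is a clique of size 3, and the vertices of any clique must share a bag in every tree decomposition; so some bag has ≥ 3 vertices and tw(G) ≥ 2. The upper and lower bounds meet at 2, so that is the treewidth.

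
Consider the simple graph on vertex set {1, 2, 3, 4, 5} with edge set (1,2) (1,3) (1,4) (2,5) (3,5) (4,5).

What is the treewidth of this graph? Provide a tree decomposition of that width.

The largest bag has 3 vertices, giving width 2; this decomposition certifies tw(G) ≤ 2. Since 2–5–3–1–2 is a cycle in G, G is not acyclic. Forests are exactly the graphs of treewidth ≤ 1, so tw(G) ≥ 2. Therefore the treewidth is 2.

Treewidth 2.
One optimal decomposition is:
Bags: B1 = {1, 2, 5}  B2 = {1, 3, 5}  B3 = {1, 4, 5}
Tree: B1–B2, B2–B3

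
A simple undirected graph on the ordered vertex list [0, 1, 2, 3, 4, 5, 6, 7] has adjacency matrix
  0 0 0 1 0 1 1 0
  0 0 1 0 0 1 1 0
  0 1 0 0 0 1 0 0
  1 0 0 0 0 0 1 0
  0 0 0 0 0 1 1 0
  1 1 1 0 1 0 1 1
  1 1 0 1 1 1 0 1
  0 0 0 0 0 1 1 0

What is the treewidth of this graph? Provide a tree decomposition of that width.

The largest bag has 3 vertices, giving width 2; this decomposition certifies tw(G) ≤ 2. For the lower bound, the 3 vertices {0, 3, 6} are pairwise adjacent, and any tree decomposition puts a clique entirely inside one bag — forcing width ≥ 2. Therefore the treewidth is 2.

Treewidth 2.
One such decomposition:
Bags: B1 = {1, 5, 6}  B2 = {0, 5, 6}  B3 = {1, 2, 5}  B4 = {4, 5, 6}  B5 = {0, 3, 6}  B6 = {5, 6, 7}
Tree: B1–B2, B1–B3, B2–B4, B2–B5, B4–B6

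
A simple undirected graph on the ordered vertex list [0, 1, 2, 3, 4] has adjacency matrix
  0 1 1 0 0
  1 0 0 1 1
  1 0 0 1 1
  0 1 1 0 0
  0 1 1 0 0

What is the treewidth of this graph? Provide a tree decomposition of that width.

The largest bag has 3 vertices, giving width 2; this decomposition certifies tw(G) ≤ 2. For the lower bound, G contains the cycle 2–3–1–4–2, so G is not a forest; only forests have treewidth ≤ 1, hence tw(G) ≥ 2. Therefore the treewidth is 2.

Treewidth 2.
One optimal decomposition is:
Bags: B1 = {1, 2, 3}  B2 = {1, 2, 4}  B3 = {0, 1, 2}
Tree: B1–B2, B2–B3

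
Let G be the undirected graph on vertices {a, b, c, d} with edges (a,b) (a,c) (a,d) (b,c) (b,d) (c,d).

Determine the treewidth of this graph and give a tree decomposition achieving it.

Treewidth 3.
One optimal decomposition is:
Bags: B1 = {a, b, c, d}
Tree: (single bag)

With just one bag of size 4, the width is 4 − 1 = 3, so tw(G) ≤ 3. For the lower bound, the 4 vertices {a, b, c, d} are pairwise adjacent, and any tree decomposition puts a clique entirely inside one bag — forcing width ≥ 3. Combining the bounds, tw(G) = 3.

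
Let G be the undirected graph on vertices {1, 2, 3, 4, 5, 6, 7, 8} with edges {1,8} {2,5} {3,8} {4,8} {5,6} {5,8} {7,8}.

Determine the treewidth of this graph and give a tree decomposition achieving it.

Treewidth 1.
Bags: B1 = {5, 8}  B2 = {7, 8}  B3 = {1, 8}  B4 = {2, 5}  B5 = {4, 8}  B6 = {3, 8}  B7 = {5, 6}
Tree: B1–B2, B1–B3, B1–B4, B3–B5, B1–B6, B4–B7

The largest bag has 2 vertices, giving width 1; this decomposition certifies tw(G) ≤ 1. G has an edge, so its treewidth is at least 1. Hence tw(G) = 1 exactly.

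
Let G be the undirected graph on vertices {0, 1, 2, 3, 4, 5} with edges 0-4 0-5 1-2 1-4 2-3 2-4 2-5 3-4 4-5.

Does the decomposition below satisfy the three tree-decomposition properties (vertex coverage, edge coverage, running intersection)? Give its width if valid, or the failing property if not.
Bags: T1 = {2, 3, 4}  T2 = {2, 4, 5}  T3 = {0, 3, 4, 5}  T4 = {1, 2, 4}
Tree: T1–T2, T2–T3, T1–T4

A tree decomposition must satisfy three properties: every vertex lies in some bag; for every edge, both endpoints lie together in some bag; and for every vertex, the bags containing it form a connected subtree. Here bags containing vertex 3 are not connected in the tree, so the decomposition is invalid.

No — bags containing vertex 3 are not connected in the tree.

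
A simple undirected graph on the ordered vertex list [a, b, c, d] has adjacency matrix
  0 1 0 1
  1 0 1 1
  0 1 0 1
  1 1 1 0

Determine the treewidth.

2

A width-2 tree decomposition is:
Bags: B1 = {a, b, d}  B2 = {b, c, d}
Tree: B1–B2
The largest bag has 3 vertices, giving width 2; this decomposition certifies tw(G) ≤ 2. On the other hand G contains the 3-clique {b, c, d}. A clique must lie in a single bag of any decomposition, so no decomposition can have width below 2. Combining the bounds, tw(G) = 2.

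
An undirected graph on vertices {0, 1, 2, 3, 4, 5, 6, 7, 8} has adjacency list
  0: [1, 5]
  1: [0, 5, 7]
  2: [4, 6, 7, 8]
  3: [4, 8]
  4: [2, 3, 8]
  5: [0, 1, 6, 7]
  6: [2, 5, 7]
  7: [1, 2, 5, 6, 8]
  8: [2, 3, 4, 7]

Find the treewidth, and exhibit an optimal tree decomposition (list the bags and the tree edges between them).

Treewidth 2.
One optimal decomposition is:
Bags: B1 = {2, 7, 8}  B2 = {2, 6, 7}  B3 = {2, 4, 8}  B4 = {5, 6, 7}  B5 = {1, 5, 7}  B6 = {0, 1, 5}  B7 = {3, 4, 8}
Tree: B1–B2, B1–B3, B2–B4, B4–B5, B5–B6, B3–B7

The largest bag has 3 vertices, giving width 2; this decomposition certifies tw(G) ≤ 2. Conversely, {0, 1, 5} is a clique of size 3, and the vertices of any clique must share a bag in every tree decomposition; so some bag has ≥ 3 vertices and tw(G) ≥ 2. The upper and lower bounds meet at 2, so that is the treewidth.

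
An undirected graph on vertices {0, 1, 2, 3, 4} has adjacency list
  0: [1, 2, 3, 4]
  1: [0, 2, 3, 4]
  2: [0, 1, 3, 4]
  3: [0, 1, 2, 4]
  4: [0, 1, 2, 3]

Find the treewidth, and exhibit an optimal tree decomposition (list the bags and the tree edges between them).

A single bag containing all 5 vertices is trivially a valid decomposition of width 4. For the lower bound, the 5 vertices {0, 1, 2, 3, 4} are pairwise adjacent, and any tree decomposition puts a clique entirely inside one bag — forcing width ≥ 4. The upper and lower bounds meet at 4, so that is the treewidth.

Treewidth 4.
One such decomposition:
Bags: B1 = {0, 1, 2, 3, 4}
Tree: (single bag)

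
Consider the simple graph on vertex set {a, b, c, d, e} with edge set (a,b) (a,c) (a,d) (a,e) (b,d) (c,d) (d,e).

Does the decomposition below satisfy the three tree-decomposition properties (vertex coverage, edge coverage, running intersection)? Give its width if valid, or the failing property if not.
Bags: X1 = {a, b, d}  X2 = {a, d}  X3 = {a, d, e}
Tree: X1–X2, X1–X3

A tree decomposition must satisfy three properties: every vertex lies in some bag; for every edge, both endpoints lie together in some bag; and for every vertex, the bags containing it form a connected subtree. Here vertex c appears in no bag, so the decomposition is invalid.

No — vertex c appears in no bag.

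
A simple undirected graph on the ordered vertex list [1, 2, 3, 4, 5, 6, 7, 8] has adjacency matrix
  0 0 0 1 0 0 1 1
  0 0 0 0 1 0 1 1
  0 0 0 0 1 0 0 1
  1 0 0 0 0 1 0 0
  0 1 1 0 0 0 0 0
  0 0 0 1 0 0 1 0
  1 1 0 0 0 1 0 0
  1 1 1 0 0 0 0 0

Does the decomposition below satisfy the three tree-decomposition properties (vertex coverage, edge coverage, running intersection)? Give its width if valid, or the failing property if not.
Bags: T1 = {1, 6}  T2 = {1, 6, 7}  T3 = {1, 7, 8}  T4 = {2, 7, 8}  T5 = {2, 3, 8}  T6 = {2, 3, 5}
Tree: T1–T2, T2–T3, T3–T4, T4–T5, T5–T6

A tree decomposition must satisfy three properties: every vertex lies in some bag; for every edge, both endpoints lie together in some bag; and for every vertex, the bags containing it form a connected subtree. Here vertex 4 appears in no bag, so the decomposition is invalid.

No — vertex 4 appears in no bag.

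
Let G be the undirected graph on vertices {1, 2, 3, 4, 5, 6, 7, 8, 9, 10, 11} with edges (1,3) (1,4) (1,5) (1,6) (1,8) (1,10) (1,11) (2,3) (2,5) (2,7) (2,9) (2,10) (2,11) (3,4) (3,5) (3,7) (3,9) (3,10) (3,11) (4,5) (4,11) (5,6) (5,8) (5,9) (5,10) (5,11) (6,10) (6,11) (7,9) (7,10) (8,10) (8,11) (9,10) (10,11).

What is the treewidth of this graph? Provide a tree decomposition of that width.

Each bag holds 5 vertices, so the decomposition has width 4, which upper-bounds the treewidth. For the lower bound, the 5 vertices {2, 3, 5, 9, 10} are pairwise adjacent, and any tree decomposition puts a clique entirely inside one bag — forcing width ≥ 4. Combining the bounds, tw(G) = 4.

Treewidth 4.
One such decomposition:
Bags: B1 = {1, 3, 5, 10, 11}  B2 = {2, 3, 5, 10, 11}  B3 = {2, 3, 5, 9, 10}  B4 = {1, 3, 4, 5, 11}  B5 = {1, 5, 8, 10, 11}  B6 = {2, 3, 7, 9, 10}  B7 = {1, 5, 6, 10, 11}
Tree: B1–B2, B2–B3, B1–B4, B1–B5, B3–B6, B5–B7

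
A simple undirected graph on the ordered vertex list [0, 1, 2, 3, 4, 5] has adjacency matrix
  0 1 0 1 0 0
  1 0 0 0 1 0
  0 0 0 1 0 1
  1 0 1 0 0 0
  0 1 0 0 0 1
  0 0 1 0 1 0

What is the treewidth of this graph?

2

A width-2 tree decomposition is:
Bags: B1 = {1, 4, 5}  B2 = {1, 2, 5}  B3 = {1, 2, 3}  B4 = {0, 1, 3}
Tree: B1–B2, B2–B3, B3–B4
The largest bag has 3 vertices, giving width 2; this decomposition certifies tw(G) ≤ 2. The edges 1–4–5–2–3–0–1 form a cycle, so G is not a tree and its treewidth is at least 2. The upper and lower bounds meet at 2, so that is the treewidth.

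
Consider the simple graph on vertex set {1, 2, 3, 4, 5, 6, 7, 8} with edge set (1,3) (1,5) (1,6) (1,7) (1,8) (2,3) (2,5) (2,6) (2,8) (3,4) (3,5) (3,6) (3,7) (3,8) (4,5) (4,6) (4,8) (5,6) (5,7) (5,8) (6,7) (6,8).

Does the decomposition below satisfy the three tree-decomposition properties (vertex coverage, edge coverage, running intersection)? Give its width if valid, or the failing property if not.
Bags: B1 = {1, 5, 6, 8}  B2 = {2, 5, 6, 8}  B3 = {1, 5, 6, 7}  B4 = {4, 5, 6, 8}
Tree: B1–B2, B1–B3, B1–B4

A tree decomposition must satisfy three properties: every vertex lies in some bag; for every edge, both endpoints lie together in some bag; and for every vertex, the bags containing it form a connected subtree. Here vertex 3 appears in no bag, so the decomposition is invalid.

No — vertex 3 appears in no bag.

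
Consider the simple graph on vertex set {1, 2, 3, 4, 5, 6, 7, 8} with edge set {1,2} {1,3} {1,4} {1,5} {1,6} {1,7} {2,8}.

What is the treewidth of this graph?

A width-1 tree decomposition is:
Bags: B1 = {1, 2}  B2 = {1, 7}  B3 = {1, 6}  B4 = {1, 5}  B5 = {1, 4}  B6 = {2, 8}  B7 = {1, 3}
Tree: B1–B2, B1–B3, B3–B4, B2–B5, B1–B6, B5–B7
The largest bag has 2 vertices, giving width 1; this decomposition certifies tw(G) ≤ 1. G has an edge, so its treewidth is at least 1. Hence tw(G) = 1 exactly.

1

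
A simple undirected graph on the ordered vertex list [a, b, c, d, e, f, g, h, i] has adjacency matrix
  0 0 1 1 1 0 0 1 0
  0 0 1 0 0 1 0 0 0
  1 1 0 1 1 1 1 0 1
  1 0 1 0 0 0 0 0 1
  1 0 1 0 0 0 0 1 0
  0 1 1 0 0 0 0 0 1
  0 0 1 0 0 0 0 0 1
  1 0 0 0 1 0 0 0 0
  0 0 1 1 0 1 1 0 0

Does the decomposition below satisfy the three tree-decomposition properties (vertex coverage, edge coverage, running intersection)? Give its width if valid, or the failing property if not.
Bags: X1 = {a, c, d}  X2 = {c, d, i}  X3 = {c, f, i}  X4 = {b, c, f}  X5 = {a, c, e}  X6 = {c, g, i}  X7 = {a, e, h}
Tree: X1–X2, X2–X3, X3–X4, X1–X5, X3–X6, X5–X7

Vertex coverage: the bags together contain {a, b, c, d, e, f, g, h, i}, the full vertex set. Edge coverage: each edge of G has both endpoints in at least one bag. Running intersection: for every vertex, the bags containing it form a connected subtree. All three properties hold, so this is a valid tree decomposition of width max|bag| − 1 = 2, and hence tw(G) ≤ 2.

Yes; width 2.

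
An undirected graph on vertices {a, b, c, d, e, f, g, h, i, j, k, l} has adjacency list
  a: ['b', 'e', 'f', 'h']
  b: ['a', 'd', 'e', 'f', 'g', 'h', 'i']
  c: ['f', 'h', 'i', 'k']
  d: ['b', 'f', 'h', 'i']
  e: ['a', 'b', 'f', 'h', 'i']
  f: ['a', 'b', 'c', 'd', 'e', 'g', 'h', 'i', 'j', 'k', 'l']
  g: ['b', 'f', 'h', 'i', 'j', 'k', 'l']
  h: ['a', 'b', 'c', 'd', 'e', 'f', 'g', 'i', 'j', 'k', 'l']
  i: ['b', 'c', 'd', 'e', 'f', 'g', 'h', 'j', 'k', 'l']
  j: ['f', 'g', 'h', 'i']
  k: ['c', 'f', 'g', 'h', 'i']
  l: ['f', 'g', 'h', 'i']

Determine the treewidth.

A width-4 tree decomposition is:
Bags: B1 = {b, e, f, h, i}  B2 = {a, b, e, f, h}  B3 = {b, f, g, h, i}  B4 = {f, g, h, i, j}  B5 = {f, g, h, i, l}  B6 = {f, g, h, i, k}  B7 = {c, f, h, i, k}  B8 = {b, d, f, h, i}
Tree: B1–B2, B1–B3, B3–B4, B4–B5, B4–B6, B6–B7, B1–B8
The largest bag has 5 vertices, giving width 4; this decomposition certifies tw(G) ≤ 4. On the other hand G contains the 5-clique {a, b, e, f, h}. A clique must lie in a single bag of any decomposition, so no decomposition can have width below 4. Therefore the treewidth is 4.

4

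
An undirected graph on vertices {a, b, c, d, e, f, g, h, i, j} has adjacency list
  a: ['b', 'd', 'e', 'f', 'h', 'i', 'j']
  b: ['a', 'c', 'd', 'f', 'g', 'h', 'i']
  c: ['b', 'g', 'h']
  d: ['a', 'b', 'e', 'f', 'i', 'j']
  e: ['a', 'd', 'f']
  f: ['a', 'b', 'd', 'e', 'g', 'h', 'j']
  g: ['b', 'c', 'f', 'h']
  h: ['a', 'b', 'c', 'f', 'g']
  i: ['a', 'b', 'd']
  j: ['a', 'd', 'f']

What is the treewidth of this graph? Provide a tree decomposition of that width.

Treewidth 3.
One optimal decomposition is:
Bags: B1 = {a, b, d, f}  B2 = {a, b, f, h}  B3 = {b, f, g, h}  B4 = {b, c, g, h}  B5 = {a, b, d, i}  B6 = {a, d, f, j}  B7 = {a, d, e, f}
Tree: B1–B2, B2–B3, B3–B4, B1–B5, B1–B6, B1–B7

The largest bag has 4 vertices, giving width 3; this decomposition certifies tw(G) ≤ 3. Conversely, {b, c, g, h} is a clique of size 4, and the vertices of any clique must share a bag in every tree decomposition; so some bag has ≥ 4 vertices and tw(G) ≥ 3. The upper and lower bounds meet at 3, so that is the treewidth.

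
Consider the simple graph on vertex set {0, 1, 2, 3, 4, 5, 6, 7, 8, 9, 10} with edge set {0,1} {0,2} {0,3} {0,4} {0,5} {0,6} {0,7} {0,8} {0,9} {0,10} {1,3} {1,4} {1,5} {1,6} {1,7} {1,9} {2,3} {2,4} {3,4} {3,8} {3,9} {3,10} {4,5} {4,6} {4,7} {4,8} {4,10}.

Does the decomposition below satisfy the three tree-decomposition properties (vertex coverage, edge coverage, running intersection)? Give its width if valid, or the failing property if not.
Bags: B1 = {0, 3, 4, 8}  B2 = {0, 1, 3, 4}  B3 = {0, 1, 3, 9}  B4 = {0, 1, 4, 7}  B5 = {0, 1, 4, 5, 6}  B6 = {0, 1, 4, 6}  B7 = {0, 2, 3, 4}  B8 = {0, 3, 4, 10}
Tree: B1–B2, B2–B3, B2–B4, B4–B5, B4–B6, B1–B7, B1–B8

No — bags containing vertex 6 are not connected in the tree.

A tree decomposition must satisfy three properties: every vertex lies in some bag; for every edge, both endpoints lie together in some bag; and for every vertex, the bags containing it form a connected subtree. Here bags containing vertex 6 are not connected in the tree, so the decomposition is invalid.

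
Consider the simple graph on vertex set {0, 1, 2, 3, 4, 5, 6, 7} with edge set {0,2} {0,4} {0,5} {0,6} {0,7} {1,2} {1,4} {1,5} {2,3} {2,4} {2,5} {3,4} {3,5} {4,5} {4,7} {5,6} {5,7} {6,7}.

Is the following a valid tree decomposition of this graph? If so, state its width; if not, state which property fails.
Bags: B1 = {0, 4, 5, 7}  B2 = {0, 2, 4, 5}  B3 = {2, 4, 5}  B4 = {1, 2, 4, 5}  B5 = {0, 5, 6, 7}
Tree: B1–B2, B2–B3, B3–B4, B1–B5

A tree decomposition must satisfy three properties: every vertex lies in some bag; for every edge, both endpoints lie together in some bag; and for every vertex, the bags containing it form a connected subtree. Here vertex 3 appears in no bag, so the decomposition is invalid.

No — vertex 3 appears in no bag.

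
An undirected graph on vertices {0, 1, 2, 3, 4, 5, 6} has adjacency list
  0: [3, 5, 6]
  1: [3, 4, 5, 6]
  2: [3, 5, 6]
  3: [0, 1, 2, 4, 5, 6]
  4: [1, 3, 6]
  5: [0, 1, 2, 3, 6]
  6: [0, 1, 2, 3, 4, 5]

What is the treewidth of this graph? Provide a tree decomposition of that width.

Treewidth 3.
Bags: B1 = {1, 3, 5, 6}  B2 = {0, 3, 5, 6}  B3 = {1, 3, 4, 6}  B4 = {2, 3, 5, 6}
Tree: B1–B2, B1–B3, B2–B4

Each bag holds 4 vertices, so the decomposition has width 3, which upper-bounds the treewidth. On the other hand G contains the 4-clique {1, 3, 4, 6}. A clique must lie in a single bag of any decomposition, so no decomposition can have width below 3. Therefore the treewidth is 3.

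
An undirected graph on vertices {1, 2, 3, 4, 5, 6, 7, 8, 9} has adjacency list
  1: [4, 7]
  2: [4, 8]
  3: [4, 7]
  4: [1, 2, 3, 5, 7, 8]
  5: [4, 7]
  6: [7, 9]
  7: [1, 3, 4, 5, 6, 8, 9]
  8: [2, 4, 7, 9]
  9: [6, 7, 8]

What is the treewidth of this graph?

2

A width-2 tree decomposition is:
Bags: B1 = {4, 7, 8}  B2 = {3, 4, 7}  B3 = {7, 8, 9}  B4 = {4, 5, 7}  B5 = {6, 7, 9}  B6 = {1, 4, 7}  B7 = {2, 4, 8}
Tree: B1–B2, B1–B3, B2–B4, B3–B5, B2–B6, B1–B7
Every bag has size at most 3, so the width is 3 − 1 = 2 and tw(G) ≤ 2. Conversely, {2, 4, 8} is a clique of size 3, and the vertices of any clique must share a bag in every tree decomposition; so some bag has ≥ 3 vertices and tw(G) ≥ 2. Therefore the treewidth is 2.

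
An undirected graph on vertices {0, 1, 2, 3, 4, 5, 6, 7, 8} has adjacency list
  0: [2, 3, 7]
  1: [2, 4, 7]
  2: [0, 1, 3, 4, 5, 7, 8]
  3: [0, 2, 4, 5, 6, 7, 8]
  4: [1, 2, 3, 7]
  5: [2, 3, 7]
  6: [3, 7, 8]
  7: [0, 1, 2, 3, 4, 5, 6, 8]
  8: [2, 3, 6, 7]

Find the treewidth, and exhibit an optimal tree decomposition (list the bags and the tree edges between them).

Every bag has size at most 4, so the width is 4 − 1 = 3 and tw(G) ≤ 3. Conversely, {1, 2, 4, 7} is a clique of size 4, and the vertices of any clique must share a bag in every tree decomposition; so some bag has ≥ 4 vertices and tw(G) ≥ 3. Combining the bounds, tw(G) = 3.

Treewidth 3.
One optimal decomposition is:
Bags: B1 = {2, 3, 4, 7}  B2 = {2, 3, 7, 8}  B3 = {3, 6, 7, 8}  B4 = {0, 2, 3, 7}  B5 = {1, 2, 4, 7}  B6 = {2, 3, 5, 7}
Tree: B1–B2, B2–B3, B1–B4, B1–B5, B4–B6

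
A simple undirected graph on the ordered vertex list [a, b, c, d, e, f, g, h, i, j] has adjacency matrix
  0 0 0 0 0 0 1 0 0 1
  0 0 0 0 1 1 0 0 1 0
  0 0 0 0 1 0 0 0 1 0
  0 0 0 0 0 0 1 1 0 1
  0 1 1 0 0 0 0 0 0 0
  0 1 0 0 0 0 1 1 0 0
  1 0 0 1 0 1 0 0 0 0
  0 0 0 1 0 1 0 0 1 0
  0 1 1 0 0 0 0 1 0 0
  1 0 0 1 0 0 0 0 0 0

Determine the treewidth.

2

A width-2 tree decomposition is:
Bags: B1 = {a, d, j}  B2 = {a, d, g}  B3 = {d, g, h}  B4 = {f, g, h}  B5 = {f, h, i}  B6 = {b, f, i}  B7 = {b, c, i}  B8 = {b, c, e}
Tree: B1–B2, B2–B3, B3–B4, B4–B5, B5–B6, B6–B7, B7–B8
Every bag has size at most 3, so the width is 3 − 1 = 2 and tw(G) ≤ 2. The edges j–a–g–d–j form a cycle, so G is not a tree and its treewidth is at least 2. Therefore the treewidth is 2.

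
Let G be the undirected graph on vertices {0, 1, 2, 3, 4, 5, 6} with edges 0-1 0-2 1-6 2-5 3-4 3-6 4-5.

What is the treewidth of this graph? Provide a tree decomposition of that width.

Treewidth 2.
One optimal decomposition is:
Bags: B1 = {3, 4, 5}  B2 = {3, 5, 6}  B3 = {1, 5, 6}  B4 = {0, 1, 5}  B5 = {0, 2, 5}
Tree: B1–B2, B2–B3, B3–B4, B4–B5

Each bag holds 3 vertices, so the decomposition has width 2, which upper-bounds the treewidth. For the lower bound, G contains the cycle 5–4–3–6–1–0–2–5, so G is not a forest; only forests have treewidth ≤ 1, hence tw(G) ≥ 2. Therefore the treewidth is 2.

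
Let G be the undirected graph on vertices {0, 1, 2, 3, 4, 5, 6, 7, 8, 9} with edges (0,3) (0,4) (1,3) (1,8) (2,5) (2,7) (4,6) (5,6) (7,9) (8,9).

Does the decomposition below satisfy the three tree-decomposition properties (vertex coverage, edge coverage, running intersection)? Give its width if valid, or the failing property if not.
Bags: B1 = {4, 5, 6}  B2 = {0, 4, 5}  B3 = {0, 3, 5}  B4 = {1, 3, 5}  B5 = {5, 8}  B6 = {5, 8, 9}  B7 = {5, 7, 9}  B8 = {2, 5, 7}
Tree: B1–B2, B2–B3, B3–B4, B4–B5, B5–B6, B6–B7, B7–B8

A tree decomposition must satisfy three properties: every vertex lies in some bag; for every edge, both endpoints lie together in some bag; and for every vertex, the bags containing it form a connected subtree. Here edge (1,8) lies in no bag, so the decomposition is invalid.

No — edge (1,8) lies in no bag.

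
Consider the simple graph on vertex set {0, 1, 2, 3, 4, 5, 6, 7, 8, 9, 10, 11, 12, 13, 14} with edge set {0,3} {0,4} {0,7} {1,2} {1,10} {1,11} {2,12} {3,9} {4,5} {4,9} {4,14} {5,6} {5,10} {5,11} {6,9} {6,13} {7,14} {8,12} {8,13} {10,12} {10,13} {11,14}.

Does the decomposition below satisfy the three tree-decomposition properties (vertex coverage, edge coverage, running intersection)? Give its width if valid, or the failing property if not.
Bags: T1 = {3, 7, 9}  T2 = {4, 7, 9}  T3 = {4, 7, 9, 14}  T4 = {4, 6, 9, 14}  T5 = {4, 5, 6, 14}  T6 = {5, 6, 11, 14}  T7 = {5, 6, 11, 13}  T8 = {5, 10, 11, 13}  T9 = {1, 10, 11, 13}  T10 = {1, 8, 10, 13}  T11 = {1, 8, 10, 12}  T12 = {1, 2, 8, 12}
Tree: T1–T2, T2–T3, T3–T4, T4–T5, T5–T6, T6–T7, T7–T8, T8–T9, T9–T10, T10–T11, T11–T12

A tree decomposition must satisfy three properties: every vertex lies in some bag; for every edge, both endpoints lie together in some bag; and for every vertex, the bags containing it form a connected subtree. Here vertex 0 appears in no bag, so the decomposition is invalid.

No — vertex 0 appears in no bag.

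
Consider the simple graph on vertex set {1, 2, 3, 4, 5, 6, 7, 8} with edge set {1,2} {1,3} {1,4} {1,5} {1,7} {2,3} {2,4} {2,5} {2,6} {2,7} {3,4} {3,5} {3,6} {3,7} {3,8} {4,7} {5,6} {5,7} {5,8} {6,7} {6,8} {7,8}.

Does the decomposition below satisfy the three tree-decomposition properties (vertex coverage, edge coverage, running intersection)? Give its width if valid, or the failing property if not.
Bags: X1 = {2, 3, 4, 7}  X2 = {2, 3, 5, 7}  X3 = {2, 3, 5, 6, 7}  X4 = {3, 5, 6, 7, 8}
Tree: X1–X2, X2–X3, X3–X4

A tree decomposition must satisfy three properties: every vertex lies in some bag; for every edge, both endpoints lie together in some bag; and for every vertex, the bags containing it form a connected subtree. Here vertex 1 appears in no bag, so the decomposition is invalid.

No — vertex 1 appears in no bag.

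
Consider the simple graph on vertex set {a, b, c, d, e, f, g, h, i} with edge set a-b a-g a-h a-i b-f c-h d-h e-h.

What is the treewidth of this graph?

1

A width-1 tree decomposition is:
Bags: B1 = {c, h}  B2 = {d, h}  B3 = {e, h}  B4 = {a, h}  B5 = {a, i}  B6 = {a, g}  B7 = {a, b}  B8 = {b, f}
Tree: B1–B2, B1–B3, B3–B4, B4–B5, B4–B6, B6–B7, B7–B8
The largest bag has 2 vertices, giving width 1; this decomposition certifies tw(G) ≤ 1. Any graph with an edge has treewidth ≥ 1, and G has the edge c–h. Combining the bounds, tw(G) = 1.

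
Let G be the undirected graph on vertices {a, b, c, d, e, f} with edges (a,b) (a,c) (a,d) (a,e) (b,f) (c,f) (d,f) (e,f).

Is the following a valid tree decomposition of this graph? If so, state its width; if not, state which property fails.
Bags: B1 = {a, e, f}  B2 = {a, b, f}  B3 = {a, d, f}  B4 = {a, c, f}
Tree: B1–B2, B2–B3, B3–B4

Checking the three conditions: (i) the bags cover all of {a, b, c, d, e, f}; (ii) for each edge, some bag contains both endpoints; (iii) the bags containing any fixed vertex form a subtree. All hold, so the decomposition is valid with width 3 − 1 = 2.

Yes; width 2.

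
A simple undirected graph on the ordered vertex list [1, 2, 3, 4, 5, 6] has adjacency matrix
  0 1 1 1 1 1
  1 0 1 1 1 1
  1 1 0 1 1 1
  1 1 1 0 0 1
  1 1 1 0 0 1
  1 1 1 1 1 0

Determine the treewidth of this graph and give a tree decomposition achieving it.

Treewidth 4.
One such decomposition:
Bags: B1 = {1, 2, 3, 5, 6}  B2 = {1, 2, 3, 4, 6}
Tree: B1–B2

Every bag has size at most 5, so the width is 5 − 1 = 4 and tw(G) ≤ 4. For the lower bound, the 5 vertices {1, 2, 3, 4, 6} are pairwise adjacent, and any tree decomposition puts a clique entirely inside one bag — forcing width ≥ 4. The upper and lower bounds meet at 4, so that is the treewidth.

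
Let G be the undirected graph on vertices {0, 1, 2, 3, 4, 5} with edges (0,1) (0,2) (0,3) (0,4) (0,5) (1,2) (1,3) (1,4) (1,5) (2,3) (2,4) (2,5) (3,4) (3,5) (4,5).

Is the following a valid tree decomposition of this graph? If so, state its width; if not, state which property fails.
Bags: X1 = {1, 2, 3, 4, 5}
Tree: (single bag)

A tree decomposition must satisfy three properties: every vertex lies in some bag; for every edge, both endpoints lie together in some bag; and for every vertex, the bags containing it form a connected subtree. Here vertex 0 appears in no bag, so the decomposition is invalid.

No — vertex 0 appears in no bag.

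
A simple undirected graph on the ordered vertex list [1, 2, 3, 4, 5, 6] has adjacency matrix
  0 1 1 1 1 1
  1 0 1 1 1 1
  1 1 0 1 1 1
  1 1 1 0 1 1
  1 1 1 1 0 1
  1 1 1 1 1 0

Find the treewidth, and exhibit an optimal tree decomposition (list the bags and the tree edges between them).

With just one bag of size 6, the width is 6 − 1 = 5, so tw(G) ≤ 5. For the lower bound, the 6 vertices {1, 2, 3, 4, 5, 6} are pairwise adjacent, and any tree decomposition puts a clique entirely inside one bag — forcing width ≥ 5. Combining the bounds, tw(G) = 5.

Treewidth 5.
One optimal decomposition is:
Bags: B1 = {1, 2, 3, 4, 5, 6}
Tree: (single bag)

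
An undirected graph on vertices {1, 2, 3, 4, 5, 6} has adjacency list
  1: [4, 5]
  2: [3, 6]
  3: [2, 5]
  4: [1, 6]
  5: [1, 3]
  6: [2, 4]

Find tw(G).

A width-2 tree decomposition is:
Bags: B1 = {2, 3, 5}  B2 = {2, 5, 6}  B3 = {4, 5, 6}  B4 = {1, 4, 5}
Tree: B1–B2, B2–B3, B3–B4
Each bag holds 3 vertices, so the decomposition has width 2, which upper-bounds the treewidth. Since 5–3–2–6–4–1–5 is a cycle in G, G is not acyclic. Forests are exactly the graphs of treewidth ≤ 1, so tw(G) ≥ 2. Therefore the treewidth is 2.

2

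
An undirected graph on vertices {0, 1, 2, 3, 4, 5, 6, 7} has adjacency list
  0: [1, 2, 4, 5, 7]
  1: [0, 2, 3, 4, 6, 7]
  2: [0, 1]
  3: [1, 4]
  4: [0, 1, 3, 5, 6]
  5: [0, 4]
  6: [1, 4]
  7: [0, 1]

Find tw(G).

A width-2 tree decomposition is:
Bags: B1 = {1, 4, 6}  B2 = {0, 1, 4}  B3 = {0, 4, 5}  B4 = {0, 1, 7}  B5 = {0, 1, 2}  B6 = {1, 3, 4}
Tree: B1–B2, B2–B3, B2–B4, B4–B5, B2–B6
The largest bag has 3 vertices, giving width 2; this decomposition certifies tw(G) ≤ 2. For the lower bound, the 3 vertices {0, 1, 2} are pairwise adjacent, and any tree decomposition puts a clique entirely inside one bag — forcing width ≥ 2. The upper and lower bounds meet at 2, so that is the treewidth.

2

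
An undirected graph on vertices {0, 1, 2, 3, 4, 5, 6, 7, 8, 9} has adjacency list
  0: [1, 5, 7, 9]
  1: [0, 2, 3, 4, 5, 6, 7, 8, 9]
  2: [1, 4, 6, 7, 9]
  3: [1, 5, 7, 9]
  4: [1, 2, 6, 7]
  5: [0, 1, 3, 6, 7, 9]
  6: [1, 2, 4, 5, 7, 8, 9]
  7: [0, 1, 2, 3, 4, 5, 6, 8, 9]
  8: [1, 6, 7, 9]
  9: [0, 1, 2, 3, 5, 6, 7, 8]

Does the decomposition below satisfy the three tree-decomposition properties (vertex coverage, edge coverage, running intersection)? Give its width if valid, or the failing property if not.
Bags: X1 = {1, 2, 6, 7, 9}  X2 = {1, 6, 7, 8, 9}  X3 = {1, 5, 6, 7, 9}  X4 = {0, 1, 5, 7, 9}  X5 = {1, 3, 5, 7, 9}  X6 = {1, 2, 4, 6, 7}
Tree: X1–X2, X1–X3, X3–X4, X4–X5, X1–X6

Checking the three conditions: (i) the bags cover all of {0, 1, 2, 3, 4, 5, 6, 7, 8, 9}; (ii) for each edge, some bag contains both endpoints; (iii) the bags containing any fixed vertex form a subtree. All hold, so the decomposition is valid with width 5 − 1 = 4.

Yes; width 4.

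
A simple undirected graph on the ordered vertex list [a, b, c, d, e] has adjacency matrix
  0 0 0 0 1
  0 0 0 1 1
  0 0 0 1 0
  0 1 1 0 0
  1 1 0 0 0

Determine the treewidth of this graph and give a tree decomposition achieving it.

The largest bag has 2 vertices, giving width 1; this decomposition certifies tw(G) ≤ 1. Since G has at least one edge (e.g. a–e), it is not an edgeless graph, so tw(G) ≥ 1. The upper and lower bounds meet at 1, so that is the treewidth.

Treewidth 1.
One optimal decomposition is:
Bags: B1 = {a, e}  B2 = {b, e}  B3 = {b, d}  B4 = {c, d}
Tree: B1–B2, B2–B3, B3–B4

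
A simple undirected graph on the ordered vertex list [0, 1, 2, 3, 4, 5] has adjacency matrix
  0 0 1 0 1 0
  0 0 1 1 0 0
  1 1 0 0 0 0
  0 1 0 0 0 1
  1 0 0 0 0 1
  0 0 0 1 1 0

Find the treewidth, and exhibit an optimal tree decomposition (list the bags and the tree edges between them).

Treewidth 2.
One such decomposition:
Bags: B1 = {0, 2, 4}  B2 = {1, 2, 4}  B3 = {1, 3, 4}  B4 = {3, 4, 5}
Tree: B1–B2, B2–B3, B3–B4

Each bag holds 3 vertices, so the decomposition has width 2, which upper-bounds the treewidth. Since 4–0–2–1–3–5–4 is a cycle in G, G is not acyclic. Forests are exactly the graphs of treewidth ≤ 1, so tw(G) ≥ 2. Combining the bounds, tw(G) = 2.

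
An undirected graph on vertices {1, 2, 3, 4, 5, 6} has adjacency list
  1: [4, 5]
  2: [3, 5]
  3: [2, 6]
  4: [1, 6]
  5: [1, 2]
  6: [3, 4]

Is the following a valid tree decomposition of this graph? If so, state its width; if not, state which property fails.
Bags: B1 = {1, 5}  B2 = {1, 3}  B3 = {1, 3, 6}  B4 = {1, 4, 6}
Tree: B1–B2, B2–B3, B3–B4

A tree decomposition must satisfy three properties: every vertex lies in some bag; for every edge, both endpoints lie together in some bag; and for every vertex, the bags containing it form a connected subtree. Here vertex 2 appears in no bag, so the decomposition is invalid.

No — vertex 2 appears in no bag.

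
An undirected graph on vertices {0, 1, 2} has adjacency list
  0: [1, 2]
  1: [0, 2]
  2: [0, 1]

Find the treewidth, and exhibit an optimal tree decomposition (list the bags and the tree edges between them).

With just one bag of size 3, the width is 3 − 1 = 2, so tw(G) ≤ 2. On the other hand G contains the 3-clique {0, 1, 2}. A clique must lie in a single bag of any decomposition, so no decomposition can have width below 2. The upper and lower bounds meet at 2, so that is the treewidth.

Treewidth 2.
Bags: B1 = {0, 1, 2}
Tree: (single bag)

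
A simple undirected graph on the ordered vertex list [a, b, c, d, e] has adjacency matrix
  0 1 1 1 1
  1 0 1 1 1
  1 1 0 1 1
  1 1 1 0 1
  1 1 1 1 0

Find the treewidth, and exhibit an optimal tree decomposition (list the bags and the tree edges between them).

Treewidth 4.
One such decomposition:
Bags: B1 = {a, b, c, d, e}
Tree: (single bag)

With just one bag of size 5, the width is 5 − 1 = 4, so tw(G) ≤ 4. For the lower bound, the 5 vertices {a, b, c, d, e} are pairwise adjacent, and any tree decomposition puts a clique entirely inside one bag — forcing width ≥ 4. Hence tw(G) = 4 exactly.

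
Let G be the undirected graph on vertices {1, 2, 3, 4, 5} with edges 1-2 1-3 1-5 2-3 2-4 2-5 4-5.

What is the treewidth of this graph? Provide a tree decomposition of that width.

The largest bag has 3 vertices, giving width 2; this decomposition certifies tw(G) ≤ 2. For the lower bound, the 3 vertices {1, 2, 3} are pairwise adjacent, and any tree decomposition puts a clique entirely inside one bag — forcing width ≥ 2. Therefore the treewidth is 2.

Treewidth 2.
One such decomposition:
Bags: B1 = {1, 2, 5}  B2 = {2, 4, 5}  B3 = {1, 2, 3}
Tree: B1–B2, B1–B3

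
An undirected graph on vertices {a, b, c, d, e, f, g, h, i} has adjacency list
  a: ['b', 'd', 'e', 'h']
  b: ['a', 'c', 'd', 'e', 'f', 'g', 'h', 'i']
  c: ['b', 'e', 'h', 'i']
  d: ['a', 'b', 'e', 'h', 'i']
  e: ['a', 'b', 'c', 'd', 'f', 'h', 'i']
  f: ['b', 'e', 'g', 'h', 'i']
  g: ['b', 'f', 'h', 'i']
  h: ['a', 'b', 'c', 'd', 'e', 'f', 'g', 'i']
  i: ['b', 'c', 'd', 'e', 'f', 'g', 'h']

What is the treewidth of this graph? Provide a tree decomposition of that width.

Treewidth 4.
Bags: B1 = {b, d, e, h, i}  B2 = {b, e, f, h, i}  B3 = {b, f, g, h, i}  B4 = {a, b, d, e, h}  B5 = {b, c, e, h, i}
Tree: B1–B2, B2–B3, B1–B4, B1–B5

Each bag holds 5 vertices, so the decomposition has width 4, which upper-bounds the treewidth. Conversely, {a, b, d, e, h} is a clique of size 5, and the vertices of any clique must share a bag in every tree decomposition; so some bag has ≥ 5 vertices and tw(G) ≥ 4. Hence tw(G) = 4 exactly.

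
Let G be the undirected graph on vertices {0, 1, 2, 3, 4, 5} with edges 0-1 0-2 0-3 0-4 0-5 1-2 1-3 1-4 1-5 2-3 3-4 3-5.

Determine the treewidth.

A width-3 tree decomposition is:
Bags: B1 = {0, 1, 3, 4}  B2 = {0, 1, 3, 5}  B3 = {0, 1, 2, 3}
Tree: B1–B2, B2–B3
Every bag has size at most 4, so the width is 4 − 1 = 3 and tw(G) ≤ 3. For the lower bound, the 4 vertices {0, 1, 2, 3} are pairwise adjacent, and any tree decomposition puts a clique entirely inside one bag — forcing width ≥ 3. The upper and lower bounds meet at 3, so that is the treewidth.

3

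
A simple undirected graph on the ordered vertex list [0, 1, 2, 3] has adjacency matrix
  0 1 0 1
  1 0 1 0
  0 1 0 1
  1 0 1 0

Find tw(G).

2

A width-2 tree decomposition is:
Bags: B1 = {0, 1, 2}  B2 = {0, 2, 3}
Tree: B1–B2
The largest bag has 3 vertices, giving width 2; this decomposition certifies tw(G) ≤ 2. Since 2–1–0–3–2 is a cycle in G, G is not acyclic. Forests are exactly the graphs of treewidth ≤ 1, so tw(G) ≥ 2. Hence tw(G) = 2 exactly.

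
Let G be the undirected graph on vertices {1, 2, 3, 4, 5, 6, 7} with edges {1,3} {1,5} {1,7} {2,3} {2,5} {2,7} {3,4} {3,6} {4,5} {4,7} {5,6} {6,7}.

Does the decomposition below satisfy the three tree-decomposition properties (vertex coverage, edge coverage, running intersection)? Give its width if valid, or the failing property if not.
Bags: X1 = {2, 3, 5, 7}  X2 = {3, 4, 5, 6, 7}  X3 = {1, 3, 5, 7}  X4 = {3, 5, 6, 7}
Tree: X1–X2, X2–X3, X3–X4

No — bags containing vertex 6 are not connected in the tree.

A tree decomposition must satisfy three properties: every vertex lies in some bag; for every edge, both endpoints lie together in some bag; and for every vertex, the bags containing it form a connected subtree. Here bags containing vertex 6 are not connected in the tree, so the decomposition is invalid.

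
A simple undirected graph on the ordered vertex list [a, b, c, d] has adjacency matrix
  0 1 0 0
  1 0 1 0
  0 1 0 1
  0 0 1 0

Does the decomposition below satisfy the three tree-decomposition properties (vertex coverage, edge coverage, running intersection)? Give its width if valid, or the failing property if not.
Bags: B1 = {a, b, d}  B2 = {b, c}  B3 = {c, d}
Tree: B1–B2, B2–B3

No — bags containing vertex d are not connected in the tree.

A tree decomposition must satisfy three properties: every vertex lies in some bag; for every edge, both endpoints lie together in some bag; and for every vertex, the bags containing it form a connected subtree. Here bags containing vertex d are not connected in the tree, so the decomposition is invalid.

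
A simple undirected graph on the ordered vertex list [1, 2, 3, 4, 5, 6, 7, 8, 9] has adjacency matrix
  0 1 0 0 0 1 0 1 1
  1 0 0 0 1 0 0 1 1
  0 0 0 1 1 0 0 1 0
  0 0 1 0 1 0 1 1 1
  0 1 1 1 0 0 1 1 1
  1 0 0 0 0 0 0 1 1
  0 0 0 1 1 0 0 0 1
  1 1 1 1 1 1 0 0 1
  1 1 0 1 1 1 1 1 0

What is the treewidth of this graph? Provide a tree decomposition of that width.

Treewidth 3.
Bags: B1 = {4, 5, 8, 9}  B2 = {2, 5, 8, 9}  B3 = {3, 4, 5, 8}  B4 = {1, 2, 8, 9}  B5 = {1, 6, 8, 9}  B6 = {4, 5, 7, 9}
Tree: B1–B2, B1–B3, B2–B4, B4–B5, B1–B6

Each bag holds 4 vertices, so the decomposition has width 3, which upper-bounds the treewidth. On the other hand G contains the 4-clique {1, 2, 8, 9}. A clique must lie in a single bag of any decomposition, so no decomposition can have width below 3. Therefore the treewidth is 3.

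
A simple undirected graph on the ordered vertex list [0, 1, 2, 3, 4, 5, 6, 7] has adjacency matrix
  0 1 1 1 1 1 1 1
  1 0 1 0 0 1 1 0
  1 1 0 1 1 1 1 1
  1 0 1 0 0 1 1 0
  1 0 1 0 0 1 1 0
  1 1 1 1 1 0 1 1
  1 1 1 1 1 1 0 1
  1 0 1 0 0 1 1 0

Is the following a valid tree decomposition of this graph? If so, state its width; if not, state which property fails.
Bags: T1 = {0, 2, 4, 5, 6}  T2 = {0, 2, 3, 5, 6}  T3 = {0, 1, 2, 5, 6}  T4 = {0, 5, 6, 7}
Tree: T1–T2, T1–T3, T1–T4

A tree decomposition must satisfy three properties: every vertex lies in some bag; for every edge, both endpoints lie together in some bag; and for every vertex, the bags containing it form a connected subtree. Here edge (2,7) lies in no bag, so the decomposition is invalid.

No — edge (2,7) lies in no bag.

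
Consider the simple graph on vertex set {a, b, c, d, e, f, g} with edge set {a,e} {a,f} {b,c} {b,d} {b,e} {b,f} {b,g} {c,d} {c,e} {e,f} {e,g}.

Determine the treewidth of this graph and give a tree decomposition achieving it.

Each bag holds 3 vertices, so the decomposition has width 2, which upper-bounds the treewidth. On the other hand G contains the 3-clique {b, c, d}. A clique must lie in a single bag of any decomposition, so no decomposition can have width below 2. Combining the bounds, tw(G) = 2.

Treewidth 2.
Bags: B1 = {a, e, f}  B2 = {b, e, f}  B3 = {b, c, e}  B4 = {b, c, d}  B5 = {b, e, g}
Tree: B1–B2, B2–B3, B3–B4, B2–B5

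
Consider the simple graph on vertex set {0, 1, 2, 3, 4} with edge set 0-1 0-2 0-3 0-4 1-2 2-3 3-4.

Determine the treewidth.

A width-2 tree decomposition is:
Bags: B1 = {0, 1, 2}  B2 = {0, 2, 3}  B3 = {0, 3, 4}
Tree: B1–B2, B2–B3
Each bag holds 3 vertices, so the decomposition has width 2, which upper-bounds the treewidth. On the other hand G contains the 3-clique {0, 1, 2}. A clique must lie in a single bag of any decomposition, so no decomposition can have width below 2. Combining the bounds, tw(G) = 2.

2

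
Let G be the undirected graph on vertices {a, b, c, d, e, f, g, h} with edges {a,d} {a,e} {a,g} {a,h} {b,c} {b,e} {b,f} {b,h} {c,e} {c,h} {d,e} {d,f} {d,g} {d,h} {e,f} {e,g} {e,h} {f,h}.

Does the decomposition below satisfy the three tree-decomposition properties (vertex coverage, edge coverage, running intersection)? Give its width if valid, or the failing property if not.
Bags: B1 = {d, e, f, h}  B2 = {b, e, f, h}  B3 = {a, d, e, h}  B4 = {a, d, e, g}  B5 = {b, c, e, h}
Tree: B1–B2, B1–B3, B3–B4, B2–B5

Yes; width 3.

Checking the three conditions: (i) the bags cover all of {a, b, c, d, e, f, g, h}; (ii) for each edge, some bag contains both endpoints; (iii) the bags containing any fixed vertex form a subtree. All hold, so the decomposition is valid with width 4 − 1 = 3.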